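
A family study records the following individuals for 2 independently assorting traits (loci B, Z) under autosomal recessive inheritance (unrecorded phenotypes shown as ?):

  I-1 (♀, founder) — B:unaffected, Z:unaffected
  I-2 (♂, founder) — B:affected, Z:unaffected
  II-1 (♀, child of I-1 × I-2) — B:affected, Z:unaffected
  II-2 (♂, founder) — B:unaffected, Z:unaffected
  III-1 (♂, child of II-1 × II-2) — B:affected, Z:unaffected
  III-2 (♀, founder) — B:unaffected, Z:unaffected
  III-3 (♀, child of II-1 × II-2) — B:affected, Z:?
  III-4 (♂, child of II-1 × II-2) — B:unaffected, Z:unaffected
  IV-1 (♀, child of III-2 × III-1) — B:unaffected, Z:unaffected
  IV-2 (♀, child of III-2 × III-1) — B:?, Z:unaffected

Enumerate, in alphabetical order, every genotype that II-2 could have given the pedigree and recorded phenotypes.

II-2 ∈ {Bb ZZ, Bb Zz}

B/I-1 un ·: Bb
B/I-2 aff ·: bb
B/II-1 aff I-1×I-2: bb
B/II-2 un ·: Bb
B/III-1 aff II-1×II-2: bb
B/III-2 un ·: BB|Bb
B/III-3 aff II-1×II-2: bb
B/III-4 un II-1×II-2: Bb
B/IV-1 un III-2×III-1: Bb
B/IV-2 ? III-2×III-1: Bb|bb
⇒ B over [I-1,I-2,II-1,II-2,III-1,III-2,III-3,III-4,IV-1,IV-2]: 3 consistent
Z/I-1 un ·: ZZ|Zz
Z/I-2 un ·: ZZ|Zz
Z/II-1 un I-1×I-2: ZZ|Zz
Z/II-2 un ·: ZZ|Zz
Z/III-1 un II-1×II-2: ZZ|Zz
Z/III-2 un ·: ZZ|Zz
Z/III-3 ? II-1×II-2: ZZ|Zz|zz
Z/III-4 un II-1×II-2: ZZ|Zz
Z/IV-1 un III-2×III-1: ZZ|Zz
Z/IV-2 un III-2×III-1: ZZ|Zz
⇒ Z over [I-1,I-2,II-1,II-2,III-1,III-2,III-3,III-4,IV-1,IV-2]: 618 consistent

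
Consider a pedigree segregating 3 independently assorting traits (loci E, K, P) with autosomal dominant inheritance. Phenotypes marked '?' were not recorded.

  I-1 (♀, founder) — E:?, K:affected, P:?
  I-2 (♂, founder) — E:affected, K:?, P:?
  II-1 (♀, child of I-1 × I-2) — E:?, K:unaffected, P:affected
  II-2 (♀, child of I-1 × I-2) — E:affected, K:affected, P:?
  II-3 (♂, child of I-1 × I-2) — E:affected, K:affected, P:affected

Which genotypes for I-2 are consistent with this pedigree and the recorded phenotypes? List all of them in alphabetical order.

E/I-1 ? ·: ee|Ee|EE
E/I-2 aff ·: Ee|EE
E/II-1 ? I-1×I-2: ee|Ee|EE
E/II-2 aff I-1×I-2: Ee|EE
E/II-3 aff I-1×I-2: Ee|EE
⇒ E over [I-1,I-2,II-1,II-2,II-3]: 32 consistent
K/I-1 aff ·: Kk
K/I-2 ? ·: kk|Kk
K/II-1 un I-1×I-2: kk
K/II-2 aff I-1×I-2: Kk|KK
K/II-3 aff I-1×I-2: Kk|KK
⇒ K over [I-1,I-2,II-1,II-2,II-3]: 5 consistent
P/I-1 ? ·: pp|Pp|PP
P/I-2 ? ·: pp|Pp|PP
P/II-1 aff I-1×I-2: Pp|PP
P/II-2 ? I-1×I-2: pp|Pp|PP
P/II-3 aff I-1×I-2: Pp|PP
⇒ P over [I-1,I-2,II-1,II-2,II-3]: 35 consistent

I-2 ∈ {EE Kk PP, EE Kk Pp, EE Kk pp, EE kk PP, EE kk Pp, EE kk pp, Ee Kk PP, Ee Kk Pp, Ee Kk pp, Ee kk PP, Ee kk Pp, Ee kk pp}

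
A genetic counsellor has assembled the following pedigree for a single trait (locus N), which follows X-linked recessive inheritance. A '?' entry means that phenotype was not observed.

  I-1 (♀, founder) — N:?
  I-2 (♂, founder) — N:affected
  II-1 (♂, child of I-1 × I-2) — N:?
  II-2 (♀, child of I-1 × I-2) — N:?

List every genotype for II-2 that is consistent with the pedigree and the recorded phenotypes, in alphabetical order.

N/I-1 ? ·: X^NX^N|X^NX^n|X^nX^n
N/I-2 aff ·: X^nY
N/II-1 ? I-1×I-2: X^NY|X^nY
N/II-2 ? I-1×I-2: X^NX^n|X^nX^n
⇒ N over [I-1,I-2,II-1,II-2]: 6 consistent

II-2 ∈ {X^NX^n, X^nX^n}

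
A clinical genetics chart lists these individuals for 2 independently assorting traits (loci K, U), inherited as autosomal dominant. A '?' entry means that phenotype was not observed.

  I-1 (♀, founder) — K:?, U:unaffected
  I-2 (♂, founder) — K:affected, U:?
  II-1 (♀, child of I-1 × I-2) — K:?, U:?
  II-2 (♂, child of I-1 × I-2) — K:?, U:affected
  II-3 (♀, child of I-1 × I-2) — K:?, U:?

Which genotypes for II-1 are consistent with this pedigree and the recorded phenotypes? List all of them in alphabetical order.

II-1 ∈ {KK Uu, KK uu, Kk Uu, Kk uu, kk Uu, kk uu}

K/I-1 ? ·: kk|Kk|KK
K/I-2 aff ·: Kk|KK
K/II-1 ? I-1×I-2: kk|Kk|KK
K/II-2 ? I-1×I-2: kk|Kk|KK
K/II-3 ? I-1×I-2: kk|Kk|KK
⇒ K over [I-1,I-2,II-1,II-2,II-3]: 53 consistent
U/I-1 un ·: uu
U/I-2 ? ·: Uu|UU
U/II-1 ? I-1×I-2: uu|Uu
U/II-2 aff I-1×I-2: Uu
U/II-3 ? I-1×I-2: uu|Uu
⇒ U over [I-1,I-2,II-1,II-2,II-3]: 5 consistent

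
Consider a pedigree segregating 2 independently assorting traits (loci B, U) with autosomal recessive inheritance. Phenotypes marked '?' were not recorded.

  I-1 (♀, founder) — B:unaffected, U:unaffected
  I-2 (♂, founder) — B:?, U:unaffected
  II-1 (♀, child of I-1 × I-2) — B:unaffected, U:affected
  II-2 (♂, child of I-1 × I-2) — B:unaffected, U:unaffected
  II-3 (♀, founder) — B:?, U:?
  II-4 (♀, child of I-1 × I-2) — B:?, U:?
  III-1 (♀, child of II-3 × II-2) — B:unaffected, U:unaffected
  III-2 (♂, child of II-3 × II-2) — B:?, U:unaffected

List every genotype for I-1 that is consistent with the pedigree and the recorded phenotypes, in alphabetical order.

I-1 ∈ {BB Uu, Bb Uu}

B/I-1 un ·: BB|Bb
B/I-2 ? ·: BB|Bb|bb
B/II-1 un I-1×I-2: BB|Bb
B/II-2 un I-1×I-2: BB|Bb
B/II-3 ? ·: BB|Bb|bb
B/II-4 ? I-1×I-2: BB|Bb|bb
B/III-1 un II-3×II-2: BB|Bb
B/III-2 ? II-3×II-2: BB|Bb|bb
⇒ B over [I-1,I-2,II-1,II-2,II-3,II-4,III-1,III-2]: 294 consistent
U/I-1 un ·: Uu
U/I-2 un ·: Uu
U/II-1 aff I-1×I-2: uu
U/II-2 un I-1×I-2: UU|Uu
U/II-3 ? ·: UU|Uu|uu
U/II-4 ? I-1×I-2: UU|Uu|uu
U/III-1 un II-3×II-2: UU|Uu
U/III-2 un II-3×II-2: UU|Uu
⇒ U over [I-1,I-2,II-1,II-2,II-3,II-4,III-1,III-2]: 45 consistent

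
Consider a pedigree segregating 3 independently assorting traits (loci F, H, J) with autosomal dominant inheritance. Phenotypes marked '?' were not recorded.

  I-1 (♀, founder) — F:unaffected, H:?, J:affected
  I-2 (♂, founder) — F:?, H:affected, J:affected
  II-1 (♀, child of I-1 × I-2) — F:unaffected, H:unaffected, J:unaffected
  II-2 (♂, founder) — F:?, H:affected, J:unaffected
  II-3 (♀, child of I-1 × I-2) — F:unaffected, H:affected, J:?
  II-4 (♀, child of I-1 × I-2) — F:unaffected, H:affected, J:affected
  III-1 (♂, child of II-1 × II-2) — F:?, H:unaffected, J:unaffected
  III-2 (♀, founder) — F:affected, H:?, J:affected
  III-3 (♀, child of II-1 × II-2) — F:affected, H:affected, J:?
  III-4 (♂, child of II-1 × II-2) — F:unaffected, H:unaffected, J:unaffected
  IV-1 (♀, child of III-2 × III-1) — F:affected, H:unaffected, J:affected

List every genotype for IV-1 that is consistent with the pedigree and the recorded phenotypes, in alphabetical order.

IV-1 ∈ {FF hh Jj, Ff hh Jj}

F/I-1 un ·: ff
F/I-2 ? ·: ff|Ff
F/II-1 un I-1×I-2: ff
F/II-2 ? ·: Ff
F/II-3 un I-1×I-2: ff
F/II-4 un I-1×I-2: ff
F/III-1 ? II-1×II-2: ff|Ff
F/III-2 aff ·: Ff|FF
F/III-3 aff II-1×II-2: Ff
F/III-4 un II-1×II-2: ff
F/IV-1 aff III-2×III-1: Ff|FF
⇒ F over [I-1,I-2,II-1,II-2,II-3,II-4,III-1,III-2,III-3,III-4,IV-1]: 12 consistent
H/I-1 ? ·: hh|Hh
H/I-2 aff ·: Hh
H/II-1 un I-1×I-2: hh
H/II-2 aff ·: Hh
H/II-3 aff I-1×I-2: Hh|HH
H/II-4 aff I-1×I-2: Hh|HH
H/III-1 un II-1×II-2: hh
H/III-2 ? ·: hh|Hh
H/III-3 aff II-1×II-2: Hh
H/III-4 un II-1×II-2: hh
H/IV-1 un III-2×III-1: hh
⇒ H over [I-1,I-2,II-1,II-2,II-3,II-4,III-1,III-2,III-3,III-4,IV-1]: 10 consistent
J/I-1 aff ·: Jj
J/I-2 aff ·: Jj
J/II-1 un I-1×I-2: jj
J/II-2 un ·: jj
J/II-3 ? I-1×I-2: jj|Jj|JJ
J/II-4 aff I-1×I-2: Jj|JJ
J/III-1 un II-1×II-2: jj
J/III-2 aff ·: Jj|JJ
J/III-3 ? II-1×II-2: jj
J/III-4 un II-1×II-2: jj
J/IV-1 aff III-2×III-1: Jj
⇒ J over [I-1,I-2,II-1,II-2,II-3,II-4,III-1,III-2,III-3,III-4,IV-1]: 12 consistent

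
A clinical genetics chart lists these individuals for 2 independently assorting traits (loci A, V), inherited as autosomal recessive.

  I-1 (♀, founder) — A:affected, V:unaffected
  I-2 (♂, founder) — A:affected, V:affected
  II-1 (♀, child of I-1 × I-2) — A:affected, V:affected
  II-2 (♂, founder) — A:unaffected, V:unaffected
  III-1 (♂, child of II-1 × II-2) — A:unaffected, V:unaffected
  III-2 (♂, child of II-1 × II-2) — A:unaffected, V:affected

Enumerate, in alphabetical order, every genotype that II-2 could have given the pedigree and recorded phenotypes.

A/I-1 aff ·: aa
A/I-2 aff ·: aa
A/II-1 aff I-1×I-2: aa
A/II-2 un ·: AA|Aa
A/III-1 un II-1×II-2: Aa
A/III-2 un II-1×II-2: Aa
⇒ A over [I-1,I-2,II-1,II-2,III-1,III-2]: 2 consistent
V/I-1 un ·: Vv
V/I-2 aff ·: vv
V/II-1 aff I-1×I-2: vv
V/II-2 un ·: Vv
V/III-1 un II-1×II-2: Vv
V/III-2 aff II-1×II-2: vv
⇒ V over [I-1,I-2,II-1,II-2,III-1,III-2]: 1 consistent

II-2 ∈ {AA Vv, Aa Vv}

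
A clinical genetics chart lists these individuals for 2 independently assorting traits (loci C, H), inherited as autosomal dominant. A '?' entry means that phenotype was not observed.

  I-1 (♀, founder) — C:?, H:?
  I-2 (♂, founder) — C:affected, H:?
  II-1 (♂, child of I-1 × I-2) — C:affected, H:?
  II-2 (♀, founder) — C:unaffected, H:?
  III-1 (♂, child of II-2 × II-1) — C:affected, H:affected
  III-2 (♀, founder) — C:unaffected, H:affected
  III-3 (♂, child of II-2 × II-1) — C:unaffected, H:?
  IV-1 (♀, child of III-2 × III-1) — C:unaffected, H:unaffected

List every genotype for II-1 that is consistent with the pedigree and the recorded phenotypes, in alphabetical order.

II-1 ∈ {Cc HH, Cc Hh, Cc hh}

C/I-1 ? ·: cc|Cc|CC
C/I-2 aff ·: Cc|CC
C/II-1 aff I-1×I-2: Cc
C/II-2 un ·: cc
C/III-1 aff II-2×II-1: Cc
C/III-2 un ·: cc
C/III-3 un II-2×II-1: cc
C/IV-1 un III-2×III-1: cc
⇒ C over [I-1,I-2,II-1,II-2,III-1,III-2,III-3,IV-1]: 5 consistent
H/I-1 ? ·: hh|Hh|HH
H/I-2 ? ·: hh|Hh|HH
H/II-1 ? I-1×I-2: hh|Hh|HH
H/II-2 ? ·: hh|Hh|HH
H/III-1 aff II-2×II-1: Hh
H/III-2 aff ·: Hh
H/III-3 ? II-2×II-1: hh|Hh|HH
H/IV-1 un III-2×III-1: hh
⇒ H over [I-1,I-2,II-1,II-2,III-1,III-2,III-3,IV-1]: 73 consistent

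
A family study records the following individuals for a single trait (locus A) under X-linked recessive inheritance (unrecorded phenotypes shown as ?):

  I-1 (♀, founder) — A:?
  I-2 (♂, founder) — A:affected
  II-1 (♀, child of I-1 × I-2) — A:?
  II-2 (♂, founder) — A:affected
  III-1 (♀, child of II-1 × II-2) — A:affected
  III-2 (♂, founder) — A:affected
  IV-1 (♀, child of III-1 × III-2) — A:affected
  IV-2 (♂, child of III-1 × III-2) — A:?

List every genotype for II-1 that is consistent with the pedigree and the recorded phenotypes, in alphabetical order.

A/I-1 ? ·: X^AX^A|X^AX^a|X^aX^a
A/I-2 aff ·: X^aY
A/II-1 ? I-1×I-2: X^AX^a|X^aX^a
A/II-2 aff ·: X^aY
A/III-1 aff II-1×II-2: X^aX^a
A/III-2 aff ·: X^aY
A/IV-1 aff III-1×III-2: X^aX^a
A/IV-2 ? III-1×III-2: X^aY
⇒ A over [I-1,I-2,II-1,II-2,III-1,III-2,IV-1,IV-2]: 4 consistent

II-1 ∈ {X^AX^a, X^aX^a}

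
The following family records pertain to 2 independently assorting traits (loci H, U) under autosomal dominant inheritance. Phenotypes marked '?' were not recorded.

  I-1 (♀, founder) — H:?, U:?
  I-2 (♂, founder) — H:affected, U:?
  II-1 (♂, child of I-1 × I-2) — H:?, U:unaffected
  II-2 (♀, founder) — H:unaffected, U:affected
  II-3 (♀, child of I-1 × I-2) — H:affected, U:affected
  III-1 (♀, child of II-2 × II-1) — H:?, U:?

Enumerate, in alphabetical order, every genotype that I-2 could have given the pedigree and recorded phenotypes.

I-2 ∈ {HH Uu, HH uu, Hh Uu, Hh uu}

H/I-1 ? ·: hh|Hh|HH
H/I-2 aff ·: Hh|HH
H/II-1 ? I-1×I-2: hh|Hh|HH
H/II-2 un ·: hh
H/II-3 aff I-1×I-2: Hh|HH
H/III-1 ? II-2×II-1: hh|Hh
⇒ H over [I-1,I-2,II-1,II-2,II-3,III-1]: 26 consistent
U/I-1 ? ·: uu|Uu
U/I-2 ? ·: uu|Uu
U/II-1 un I-1×I-2: uu
U/II-2 aff ·: Uu|UU
U/II-3 aff I-1×I-2: Uu|UU
U/III-1 ? II-2×II-1: uu|Uu
⇒ U over [I-1,I-2,II-1,II-2,II-3,III-1]: 12 consistent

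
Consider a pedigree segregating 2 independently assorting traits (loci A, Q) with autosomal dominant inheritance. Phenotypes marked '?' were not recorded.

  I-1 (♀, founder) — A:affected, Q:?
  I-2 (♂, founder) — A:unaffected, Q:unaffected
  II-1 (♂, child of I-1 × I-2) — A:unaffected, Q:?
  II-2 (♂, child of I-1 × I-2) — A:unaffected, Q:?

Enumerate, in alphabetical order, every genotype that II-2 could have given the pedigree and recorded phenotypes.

II-2 ∈ {aa Qq, aa qq}

A/I-1 aff ·: Aa
A/I-2 un ·: aa
A/II-1 un I-1×I-2: aa
A/II-2 un I-1×I-2: aa
⇒ A over [I-1,I-2,II-1,II-2]: 1 consistent
Q/I-1 ? ·: qq|Qq|QQ
Q/I-2 un ·: qq
Q/II-1 ? I-1×I-2: qq|Qq
Q/II-2 ? I-1×I-2: qq|Qq
⇒ Q over [I-1,I-2,II-1,II-2]: 6 consistent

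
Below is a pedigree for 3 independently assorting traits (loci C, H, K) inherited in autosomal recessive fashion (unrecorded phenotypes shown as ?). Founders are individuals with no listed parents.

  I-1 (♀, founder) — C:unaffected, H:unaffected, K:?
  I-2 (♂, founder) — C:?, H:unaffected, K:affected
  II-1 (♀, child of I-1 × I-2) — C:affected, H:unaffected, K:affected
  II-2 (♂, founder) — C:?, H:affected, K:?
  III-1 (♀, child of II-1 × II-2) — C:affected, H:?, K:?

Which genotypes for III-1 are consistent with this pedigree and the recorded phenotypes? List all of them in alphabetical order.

III-1 ∈ {cc Hh Kk, cc Hh kk, cc hh Kk, cc hh kk}

C/I-1 un ·: Cc
C/I-2 ? ·: Cc|cc
C/II-1 aff I-1×I-2: cc
C/II-2 ? ·: Cc|cc
C/III-1 aff II-1×II-2: cc
⇒ C over [I-1,I-2,II-1,II-2,III-1]: 4 consistent
H/I-1 un ·: HH|Hh
H/I-2 un ·: HH|Hh
H/II-1 un I-1×I-2: HH|Hh
H/II-2 aff ·: hh
H/III-1 ? II-1×II-2: Hh|hh
⇒ H over [I-1,I-2,II-1,II-2,III-1]: 10 consistent
K/I-1 ? ·: Kk|kk
K/I-2 aff ·: kk
K/II-1 aff I-1×I-2: kk
K/II-2 ? ·: KK|Kk|kk
K/III-1 ? II-1×II-2: Kk|kk
⇒ K over [I-1,I-2,II-1,II-2,III-1]: 8 consistent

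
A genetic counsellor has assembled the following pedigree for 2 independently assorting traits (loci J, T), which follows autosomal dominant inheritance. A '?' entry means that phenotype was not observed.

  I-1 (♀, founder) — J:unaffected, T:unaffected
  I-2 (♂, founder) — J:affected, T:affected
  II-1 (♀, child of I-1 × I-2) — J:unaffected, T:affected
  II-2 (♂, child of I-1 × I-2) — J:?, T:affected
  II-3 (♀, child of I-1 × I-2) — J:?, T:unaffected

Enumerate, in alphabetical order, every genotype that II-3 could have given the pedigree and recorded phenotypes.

II-3 ∈ {Jj tt, jj tt}

J/I-1 un ·: jj
J/I-2 aff ·: Jj
J/II-1 un I-1×I-2: jj
J/II-2 ? I-1×I-2: jj|Jj
J/II-3 ? I-1×I-2: jj|Jj
⇒ J over [I-1,I-2,II-1,II-2,II-3]: 4 consistent
T/I-1 un ·: tt
T/I-2 aff ·: Tt
T/II-1 aff I-1×I-2: Tt
T/II-2 aff I-1×I-2: Tt
T/II-3 un I-1×I-2: tt
⇒ T over [I-1,I-2,II-1,II-2,II-3]: 1 consistent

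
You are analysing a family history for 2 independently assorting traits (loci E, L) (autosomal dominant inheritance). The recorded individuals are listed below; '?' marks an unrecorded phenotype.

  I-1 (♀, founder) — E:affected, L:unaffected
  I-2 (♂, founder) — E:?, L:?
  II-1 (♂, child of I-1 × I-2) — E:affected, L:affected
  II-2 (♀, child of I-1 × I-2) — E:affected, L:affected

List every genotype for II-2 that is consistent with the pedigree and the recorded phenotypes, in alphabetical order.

E/I-1 aff ·: Ee|EE
E/I-2 ? ·: ee|Ee|EE
E/II-1 aff I-1×I-2: Ee|EE
E/II-2 aff I-1×I-2: Ee|EE
⇒ E over [I-1,I-2,II-1,II-2]: 15 consistent
L/I-1 un ·: ll
L/I-2 ? ·: Ll|LL
L/II-1 aff I-1×I-2: Ll
L/II-2 aff I-1×I-2: Ll
⇒ L over [I-1,I-2,II-1,II-2]: 2 consistent

II-2 ∈ {EE Ll, Ee Ll}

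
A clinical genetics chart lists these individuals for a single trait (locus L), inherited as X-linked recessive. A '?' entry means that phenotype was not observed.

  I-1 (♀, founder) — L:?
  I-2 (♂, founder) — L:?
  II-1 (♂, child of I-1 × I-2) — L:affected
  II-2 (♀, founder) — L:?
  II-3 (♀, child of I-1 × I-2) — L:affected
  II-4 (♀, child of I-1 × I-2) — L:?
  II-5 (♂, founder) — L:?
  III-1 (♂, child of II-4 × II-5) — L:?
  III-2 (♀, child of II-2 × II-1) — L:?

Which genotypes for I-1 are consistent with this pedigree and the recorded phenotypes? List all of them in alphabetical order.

I-1 ∈ {X^LX^l, X^lX^l}

L/I-1 ? ·: X^LX^l|X^lX^l
L/I-2 ? ·: X^lY
L/II-1 aff I-1×I-2: X^lY
L/II-2 ? ·: X^LX^L|X^LX^l|X^lX^l
L/II-3 aff I-1×I-2: X^lX^l
L/II-4 ? I-1×I-2: X^LX^l|X^lX^l
L/II-5 ? ·: X^LY|X^lY
L/III-1 ? II-4×II-5: X^LY|X^lY
L/III-2 ? II-2×II-1: X^LX^l|X^lX^l
⇒ L over [I-1,I-2,II-1,II-2,II-3,II-4,II-5,III-1,III-2]: 32 consistent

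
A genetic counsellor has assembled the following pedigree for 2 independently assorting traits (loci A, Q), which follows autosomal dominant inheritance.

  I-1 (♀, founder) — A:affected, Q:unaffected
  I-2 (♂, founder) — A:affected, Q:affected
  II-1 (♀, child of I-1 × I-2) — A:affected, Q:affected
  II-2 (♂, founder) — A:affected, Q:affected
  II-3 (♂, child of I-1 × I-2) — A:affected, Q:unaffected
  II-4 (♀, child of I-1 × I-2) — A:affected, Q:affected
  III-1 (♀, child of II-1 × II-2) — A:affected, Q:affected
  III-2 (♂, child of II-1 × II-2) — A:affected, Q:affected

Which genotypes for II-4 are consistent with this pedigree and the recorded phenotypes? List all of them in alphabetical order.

A/I-1 aff ·: Aa|AA
A/I-2 aff ·: Aa|AA
A/II-1 aff I-1×I-2: Aa|AA
A/II-2 aff ·: Aa|AA
A/II-3 aff I-1×I-2: Aa|AA
A/II-4 aff I-1×I-2: Aa|AA
A/III-1 aff II-1×II-2: Aa|AA
A/III-2 aff II-1×II-2: Aa|AA
⇒ A over [I-1,I-2,II-1,II-2,II-3,II-4,III-1,III-2]: 161 consistent
Q/I-1 un ·: qq
Q/I-2 aff ·: Qq
Q/II-1 aff I-1×I-2: Qq
Q/II-2 aff ·: Qq|QQ
Q/II-3 un I-1×I-2: qq
Q/II-4 aff I-1×I-2: Qq
Q/III-1 aff II-1×II-2: Qq|QQ
Q/III-2 aff II-1×II-2: Qq|QQ
⇒ Q over [I-1,I-2,II-1,II-2,II-3,II-4,III-1,III-2]: 8 consistent

II-4 ∈ {AA Qq, Aa Qq}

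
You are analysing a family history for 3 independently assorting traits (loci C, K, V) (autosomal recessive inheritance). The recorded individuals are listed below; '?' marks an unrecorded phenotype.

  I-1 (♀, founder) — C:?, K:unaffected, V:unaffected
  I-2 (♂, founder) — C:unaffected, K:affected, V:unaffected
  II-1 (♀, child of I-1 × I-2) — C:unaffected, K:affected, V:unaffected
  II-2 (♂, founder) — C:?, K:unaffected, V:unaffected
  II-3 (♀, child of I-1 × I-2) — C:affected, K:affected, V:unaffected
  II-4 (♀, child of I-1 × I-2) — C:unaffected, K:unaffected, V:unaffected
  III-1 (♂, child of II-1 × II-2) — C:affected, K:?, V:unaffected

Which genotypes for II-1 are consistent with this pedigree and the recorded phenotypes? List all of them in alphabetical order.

II-1 ∈ {Cc kk VV, Cc kk Vv}

C/I-1 ? ·: Cc|cc
C/I-2 un ·: Cc
C/II-1 un I-1×I-2: Cc
C/II-2 ? ·: Cc|cc
C/II-3 aff I-1×I-2: cc
C/II-4 un I-1×I-2: CC|Cc
C/III-1 aff II-1×II-2: cc
⇒ C over [I-1,I-2,II-1,II-2,II-3,II-4,III-1]: 6 consistent
K/I-1 un ·: Kk
K/I-2 aff ·: kk
K/II-1 aff I-1×I-2: kk
K/II-2 un ·: KK|Kk
K/II-3 aff I-1×I-2: kk
K/II-4 un I-1×I-2: Kk
K/III-1 ? II-1×II-2: Kk|kk
⇒ K over [I-1,I-2,II-1,II-2,II-3,II-4,III-1]: 3 consistent
V/I-1 un ·: VV|Vv
V/I-2 un ·: VV|Vv
V/II-1 un I-1×I-2: VV|Vv
V/II-2 un ·: VV|Vv
V/II-3 un I-1×I-2: VV|Vv
V/II-4 un I-1×I-2: VV|Vv
V/III-1 un II-1×II-2: VV|Vv
⇒ V over [I-1,I-2,II-1,II-2,II-3,II-4,III-1]: 87 consistent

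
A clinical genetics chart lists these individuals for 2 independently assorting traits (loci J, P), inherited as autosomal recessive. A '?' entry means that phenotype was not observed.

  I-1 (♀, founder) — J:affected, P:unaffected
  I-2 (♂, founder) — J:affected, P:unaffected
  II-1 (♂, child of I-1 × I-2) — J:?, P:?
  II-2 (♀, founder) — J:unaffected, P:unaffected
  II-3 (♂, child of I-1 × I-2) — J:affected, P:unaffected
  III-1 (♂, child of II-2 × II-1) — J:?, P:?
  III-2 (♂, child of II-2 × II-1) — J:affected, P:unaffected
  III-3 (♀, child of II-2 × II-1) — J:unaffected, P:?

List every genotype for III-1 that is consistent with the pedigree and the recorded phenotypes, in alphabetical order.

J/I-1 aff ·: jj
J/I-2 aff ·: jj
J/II-1 ? I-1×I-2: jj
J/II-2 un ·: Jj
J/II-3 aff I-1×I-2: jj
J/III-1 ? II-2×II-1: Jj|jj
J/III-2 aff II-2×II-1: jj
J/III-3 un II-2×II-1: Jj
⇒ J over [I-1,I-2,II-1,II-2,II-3,III-1,III-2,III-3]: 2 consistent
P/I-1 un ·: PP|Pp
P/I-2 un ·: PP|Pp
P/II-1 ? I-1×I-2: PP|Pp|pp
P/II-2 un ·: PP|Pp
P/II-3 un I-1×I-2: PP|Pp
P/III-1 ? II-2×II-1: PP|Pp|pp
P/III-2 un II-2×II-1: PP|Pp
P/III-3 ? II-2×II-1: PP|Pp|pp
⇒ P over [I-1,I-2,II-1,II-2,II-3,III-1,III-2,III-3]: 229 consistent

III-1 ∈ {Jj PP, Jj Pp, Jj pp, jj PP, jj Pp, jj pp}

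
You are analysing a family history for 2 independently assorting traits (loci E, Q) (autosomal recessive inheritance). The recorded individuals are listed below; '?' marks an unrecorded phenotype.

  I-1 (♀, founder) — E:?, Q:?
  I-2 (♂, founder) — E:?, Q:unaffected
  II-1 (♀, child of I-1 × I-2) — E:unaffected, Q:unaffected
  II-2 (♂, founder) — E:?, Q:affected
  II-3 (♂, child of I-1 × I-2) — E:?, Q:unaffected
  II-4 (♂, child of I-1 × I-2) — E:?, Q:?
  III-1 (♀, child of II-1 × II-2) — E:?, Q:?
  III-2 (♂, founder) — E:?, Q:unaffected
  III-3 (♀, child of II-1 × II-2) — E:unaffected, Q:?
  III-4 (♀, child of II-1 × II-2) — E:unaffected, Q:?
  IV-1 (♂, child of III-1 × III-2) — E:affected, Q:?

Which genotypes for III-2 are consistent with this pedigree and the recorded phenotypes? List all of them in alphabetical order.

III-2 ∈ {Ee QQ, Ee Qq, ee QQ, ee Qq}

E/I-1 ? ·: EE|Ee|ee
E/I-2 ? ·: EE|Ee|ee
E/II-1 un I-1×I-2: EE|Ee
E/II-2 ? ·: EE|Ee|ee
E/II-3 ? I-1×I-2: EE|Ee|ee
E/II-4 ? I-1×I-2: EE|Ee|ee
E/III-1 ? II-1×II-2: Ee|ee
E/III-2 ? ·: Ee|ee
E/III-3 un II-1×II-2: EE|Ee
E/III-4 un II-1×II-2: EE|Ee
E/IV-1 aff III-1×III-2: ee
⇒ E over [I-1,I-2,II-1,II-2,II-3,II-4,III-1,III-2,III-3,III-4,IV-1]: 936 consistent
Q/I-1 ? ·: QQ|Qq|qq
Q/I-2 un ·: QQ|Qq
Q/II-1 un I-1×I-2: QQ|Qq
Q/II-2 aff ·: qq
Q/II-3 un I-1×I-2: QQ|Qq
Q/II-4 ? I-1×I-2: QQ|Qq|qq
Q/III-1 ? II-1×II-2: Qq|qq
Q/III-2 un ·: QQ|Qq
Q/III-3 ? II-1×II-2: Qq|qq
Q/III-4 ? II-1×II-2: Qq|qq
Q/IV-1 ? III-1×III-2: QQ|Qq|qq
⇒ Q over [I-1,I-2,II-1,II-2,II-3,II-4,III-1,III-2,III-3,III-4,IV-1]: 619 consistent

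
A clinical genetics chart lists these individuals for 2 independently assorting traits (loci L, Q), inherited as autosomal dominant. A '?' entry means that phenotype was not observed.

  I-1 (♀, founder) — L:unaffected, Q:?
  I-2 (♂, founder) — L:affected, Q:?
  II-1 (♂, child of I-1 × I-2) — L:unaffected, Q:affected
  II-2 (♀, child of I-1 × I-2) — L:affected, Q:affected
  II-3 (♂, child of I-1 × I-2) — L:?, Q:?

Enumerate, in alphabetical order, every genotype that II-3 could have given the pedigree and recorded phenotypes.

II-3 ∈ {Ll QQ, Ll Qq, Ll qq, ll QQ, ll Qq, ll qq}

L/I-1 un ·: ll
L/I-2 aff ·: Ll
L/II-1 un I-1×I-2: ll
L/II-2 aff I-1×I-2: Ll
L/II-3 ? I-1×I-2: ll|Ll
⇒ L over [I-1,I-2,II-1,II-2,II-3]: 2 consistent
Q/I-1 ? ·: qq|Qq|QQ
Q/I-2 ? ·: qq|Qq|QQ
Q/II-1 aff I-1×I-2: Qq|QQ
Q/II-2 aff I-1×I-2: Qq|QQ
Q/II-3 ? I-1×I-2: qq|Qq|QQ
⇒ Q over [I-1,I-2,II-1,II-2,II-3]: 35 consistent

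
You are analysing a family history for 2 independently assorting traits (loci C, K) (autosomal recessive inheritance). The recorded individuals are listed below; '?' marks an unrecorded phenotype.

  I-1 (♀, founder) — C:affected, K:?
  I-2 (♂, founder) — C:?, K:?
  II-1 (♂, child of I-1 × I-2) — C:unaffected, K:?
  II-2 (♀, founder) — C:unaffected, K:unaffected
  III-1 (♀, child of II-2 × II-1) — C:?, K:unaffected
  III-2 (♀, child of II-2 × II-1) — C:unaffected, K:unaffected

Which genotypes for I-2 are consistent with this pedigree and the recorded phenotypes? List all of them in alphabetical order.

C/I-1 aff ·: cc
C/I-2 ? ·: CC|Cc
C/II-1 un I-1×I-2: Cc
C/II-2 un ·: CC|Cc
C/III-1 ? II-2×II-1: CC|Cc|cc
C/III-2 un II-2×II-1: CC|Cc
⇒ C over [I-1,I-2,II-1,II-2,III-1,III-2]: 20 consistent
K/I-1 ? ·: KK|Kk|kk
K/I-2 ? ·: KK|Kk|kk
K/II-1 ? I-1×I-2: KK|Kk|kk
K/II-2 un ·: KK|Kk
K/III-1 un II-2×II-1: KK|Kk
K/III-2 un II-2×II-1: KK|Kk
⇒ K over [I-1,I-2,II-1,II-2,III-1,III-2]: 84 consistent

I-2 ∈ {CC KK, CC Kk, CC kk, Cc KK, Cc Kk, Cc kk}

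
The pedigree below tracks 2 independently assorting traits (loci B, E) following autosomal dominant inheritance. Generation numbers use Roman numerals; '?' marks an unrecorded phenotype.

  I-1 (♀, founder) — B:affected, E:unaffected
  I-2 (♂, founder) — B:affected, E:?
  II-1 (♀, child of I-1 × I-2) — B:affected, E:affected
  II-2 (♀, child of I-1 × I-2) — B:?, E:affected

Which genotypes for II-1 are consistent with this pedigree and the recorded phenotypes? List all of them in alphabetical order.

II-1 ∈ {BB Ee, Bb Ee}

B/I-1 aff ·: Bb|BB
B/I-2 aff ·: Bb|BB
B/II-1 aff I-1×I-2: Bb|BB
B/II-2 ? I-1×I-2: bb|Bb|BB
⇒ B over [I-1,I-2,II-1,II-2]: 15 consistent
E/I-1 un ·: ee
E/I-2 ? ·: Ee|EE
E/II-1 aff I-1×I-2: Ee
E/II-2 aff I-1×I-2: Ee
⇒ E over [I-1,I-2,II-1,II-2]: 2 consistent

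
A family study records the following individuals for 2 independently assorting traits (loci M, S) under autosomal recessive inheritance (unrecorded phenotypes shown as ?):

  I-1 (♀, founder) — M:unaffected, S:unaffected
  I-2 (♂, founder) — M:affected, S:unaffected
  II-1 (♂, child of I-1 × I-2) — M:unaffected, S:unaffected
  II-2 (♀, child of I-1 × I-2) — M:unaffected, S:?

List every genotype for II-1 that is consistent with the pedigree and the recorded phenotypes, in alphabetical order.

M/I-1 un ·: MM|Mm
M/I-2 aff ·: mm
M/II-1 un I-1×I-2: Mm
M/II-2 un I-1×I-2: Mm
⇒ M over [I-1,I-2,II-1,II-2]: 2 consistent
S/I-1 un ·: SS|Ss
S/I-2 un ·: SS|Ss
S/II-1 un I-1×I-2: SS|Ss
S/II-2 ? I-1×I-2: SS|Ss|ss
⇒ S over [I-1,I-2,II-1,II-2]: 15 consistent

II-1 ∈ {Mm SS, Mm Ss}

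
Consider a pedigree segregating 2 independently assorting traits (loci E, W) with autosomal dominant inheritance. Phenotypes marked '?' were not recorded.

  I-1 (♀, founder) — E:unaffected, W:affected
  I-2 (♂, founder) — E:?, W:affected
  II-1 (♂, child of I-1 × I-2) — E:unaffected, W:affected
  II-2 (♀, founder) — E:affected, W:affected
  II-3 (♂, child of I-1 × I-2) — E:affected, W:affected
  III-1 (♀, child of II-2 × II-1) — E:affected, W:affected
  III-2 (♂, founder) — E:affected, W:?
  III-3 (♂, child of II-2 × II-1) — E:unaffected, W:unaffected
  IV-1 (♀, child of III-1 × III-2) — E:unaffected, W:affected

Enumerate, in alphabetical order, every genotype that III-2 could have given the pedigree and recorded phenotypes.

III-2 ∈ {Ee WW, Ee Ww, Ee ww}

E/I-1 un ·: ee
E/I-2 ? ·: Ee
E/II-1 un I-1×I-2: ee
E/II-2 aff ·: Ee
E/II-3 aff I-1×I-2: Ee
E/III-1 aff II-2×II-1: Ee
E/III-2 aff ·: Ee
E/III-3 un II-2×II-1: ee
E/IV-1 un III-1×III-2: ee
⇒ E over [I-1,I-2,II-1,II-2,II-3,III-1,III-2,III-3,IV-1]: 1 consistent
W/I-1 aff ·: Ww|WW
W/I-2 aff ·: Ww|WW
W/II-1 aff I-1×I-2: Ww
W/II-2 aff ·: Ww
W/II-3 aff I-1×I-2: Ww|WW
W/III-1 aff II-2×II-1: Ww|WW
W/III-2 ? ·: ww|Ww|WW
W/III-3 un II-2×II-1: ww
W/IV-1 aff III-1×III-2: Ww|WW
⇒ W over [I-1,I-2,II-1,II-2,II-3,III-1,III-2,III-3,IV-1]: 54 consistent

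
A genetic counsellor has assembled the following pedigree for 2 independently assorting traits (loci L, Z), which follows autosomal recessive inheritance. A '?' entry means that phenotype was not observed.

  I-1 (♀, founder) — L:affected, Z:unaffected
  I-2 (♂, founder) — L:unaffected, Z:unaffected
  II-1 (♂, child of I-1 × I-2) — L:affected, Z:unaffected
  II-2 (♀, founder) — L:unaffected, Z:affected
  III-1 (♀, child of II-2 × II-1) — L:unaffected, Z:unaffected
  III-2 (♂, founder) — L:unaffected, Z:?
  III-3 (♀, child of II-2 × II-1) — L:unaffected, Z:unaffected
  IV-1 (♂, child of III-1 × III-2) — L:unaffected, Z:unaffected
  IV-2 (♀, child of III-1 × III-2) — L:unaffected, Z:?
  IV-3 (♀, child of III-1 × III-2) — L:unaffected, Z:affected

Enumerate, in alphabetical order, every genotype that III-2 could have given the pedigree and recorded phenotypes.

L/I-1 aff ·: ll
L/I-2 un ·: Ll
L/II-1 aff I-1×I-2: ll
L/II-2 un ·: LL|Ll
L/III-1 un II-2×II-1: Ll
L/III-2 un ·: LL|Ll
L/III-3 un II-2×II-1: Ll
L/IV-1 un III-1×III-2: LL|Ll
L/IV-2 un III-1×III-2: LL|Ll
L/IV-3 un III-1×III-2: LL|Ll
⇒ L over [I-1,I-2,II-1,II-2,III-1,III-2,III-3,IV-1,IV-2,IV-3]: 32 consistent
Z/I-1 un ·: ZZ|Zz
Z/I-2 un ·: ZZ|Zz
Z/II-1 un I-1×I-2: ZZ|Zz
Z/II-2 aff ·: zz
Z/III-1 un II-2×II-1: Zz
Z/III-2 ? ·: Zz|zz
Z/III-3 un II-2×II-1: Zz
Z/IV-1 un III-1×III-2: ZZ|Zz
Z/IV-2 ? III-1×III-2: ZZ|Zz|zz
Z/IV-3 aff III-1×III-2: zz
⇒ Z over [I-1,I-2,II-1,II-2,III-1,III-2,III-3,IV-1,IV-2,IV-3]: 56 consistent

III-2 ∈ {LL Zz, LL zz, Ll Zz, Ll zz}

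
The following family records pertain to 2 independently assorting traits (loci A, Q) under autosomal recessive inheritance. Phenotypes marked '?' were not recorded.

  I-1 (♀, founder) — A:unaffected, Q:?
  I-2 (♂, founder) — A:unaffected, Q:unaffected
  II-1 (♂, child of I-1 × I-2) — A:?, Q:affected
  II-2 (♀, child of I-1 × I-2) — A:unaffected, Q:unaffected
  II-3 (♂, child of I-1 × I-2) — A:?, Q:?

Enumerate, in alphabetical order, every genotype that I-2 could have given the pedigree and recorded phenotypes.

A/I-1 un ·: AA|Aa
A/I-2 un ·: AA|Aa
A/II-1 ? I-1×I-2: AA|Aa|aa
A/II-2 un I-1×I-2: AA|Aa
A/II-3 ? I-1×I-2: AA|Aa|aa
⇒ A over [I-1,I-2,II-1,II-2,II-3]: 35 consistent
Q/I-1 ? ·: Qq|qq
Q/I-2 un ·: Qq
Q/II-1 aff I-1×I-2: qq
Q/II-2 un I-1×I-2: QQ|Qq
Q/II-3 ? I-1×I-2: QQ|Qq|qq
⇒ Q over [I-1,I-2,II-1,II-2,II-3]: 8 consistent

I-2 ∈ {AA Qq, Aa Qq}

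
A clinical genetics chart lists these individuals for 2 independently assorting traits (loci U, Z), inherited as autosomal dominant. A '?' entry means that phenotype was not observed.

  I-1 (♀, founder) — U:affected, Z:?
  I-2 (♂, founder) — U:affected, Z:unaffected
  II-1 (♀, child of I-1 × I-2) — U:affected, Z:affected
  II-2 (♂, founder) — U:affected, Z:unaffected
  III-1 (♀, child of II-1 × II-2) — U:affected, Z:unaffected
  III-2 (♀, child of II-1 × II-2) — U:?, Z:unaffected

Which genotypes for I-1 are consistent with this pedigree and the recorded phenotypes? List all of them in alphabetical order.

I-1 ∈ {UU ZZ, UU Zz, Uu ZZ, Uu Zz}

U/I-1 aff ·: Uu|UU
U/I-2 aff ·: Uu|UU
U/II-1 aff I-1×I-2: Uu|UU
U/II-2 aff ·: Uu|UU
U/III-1 aff II-1×II-2: Uu|UU
U/III-2 ? II-1×II-2: uu|Uu|UU
⇒ U over [I-1,I-2,II-1,II-2,III-1,III-2]: 50 consistent
Z/I-1 ? ·: Zz|ZZ
Z/I-2 un ·: zz
Z/II-1 aff I-1×I-2: Zz
Z/II-2 un ·: zz
Z/III-1 un II-1×II-2: zz
Z/III-2 un II-1×II-2: zz
⇒ Z over [I-1,I-2,II-1,II-2,III-1,III-2]: 2 consistent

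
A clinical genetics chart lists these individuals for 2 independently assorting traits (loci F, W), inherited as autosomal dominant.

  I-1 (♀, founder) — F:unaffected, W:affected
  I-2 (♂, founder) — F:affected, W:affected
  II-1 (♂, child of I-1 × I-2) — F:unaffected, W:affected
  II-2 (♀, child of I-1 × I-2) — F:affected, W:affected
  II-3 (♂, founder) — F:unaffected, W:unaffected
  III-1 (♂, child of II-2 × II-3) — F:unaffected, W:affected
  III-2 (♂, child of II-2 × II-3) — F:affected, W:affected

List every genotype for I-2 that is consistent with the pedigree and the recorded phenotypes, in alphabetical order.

F/I-1 un ·: ff
F/I-2 aff ·: Ff
F/II-1 un I-1×I-2: ff
F/II-2 aff I-1×I-2: Ff
F/II-3 un ·: ff
F/III-1 un II-2×II-3: ff
F/III-2 aff II-2×II-3: Ff
⇒ F over [I-1,I-2,II-1,II-2,II-3,III-1,III-2]: 1 consistent
W/I-1 aff ·: Ww|WW
W/I-2 aff ·: Ww|WW
W/II-1 aff I-1×I-2: Ww|WW
W/II-2 aff I-1×I-2: Ww|WW
W/II-3 un ·: ww
W/III-1 aff II-2×II-3: Ww
W/III-2 aff II-2×II-3: Ww
⇒ W over [I-1,I-2,II-1,II-2,II-3,III-1,III-2]: 13 consistent

I-2 ∈ {Ff WW, Ff Ww}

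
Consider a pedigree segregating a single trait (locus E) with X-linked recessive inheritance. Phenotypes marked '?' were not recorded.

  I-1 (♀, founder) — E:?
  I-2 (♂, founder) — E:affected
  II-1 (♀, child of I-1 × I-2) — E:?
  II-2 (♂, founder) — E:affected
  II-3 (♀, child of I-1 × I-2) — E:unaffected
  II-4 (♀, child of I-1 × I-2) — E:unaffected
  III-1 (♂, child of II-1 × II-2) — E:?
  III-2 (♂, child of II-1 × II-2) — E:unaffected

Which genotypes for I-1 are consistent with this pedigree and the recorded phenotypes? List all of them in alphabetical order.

I-1 ∈ {X^EX^E, X^EX^e}

E/I-1 ? ·: X^EX^E|X^EX^e
E/I-2 aff ·: X^eY
E/II-1 ? I-1×I-2: X^EX^e
E/II-2 aff ·: X^eY
E/II-3 un I-1×I-2: X^EX^e
E/II-4 un I-1×I-2: X^EX^e
E/III-1 ? II-1×II-2: X^EY|X^eY
E/III-2 un II-1×II-2: X^EY
⇒ E over [I-1,I-2,II-1,II-2,II-3,II-4,III-1,III-2]: 4 consistent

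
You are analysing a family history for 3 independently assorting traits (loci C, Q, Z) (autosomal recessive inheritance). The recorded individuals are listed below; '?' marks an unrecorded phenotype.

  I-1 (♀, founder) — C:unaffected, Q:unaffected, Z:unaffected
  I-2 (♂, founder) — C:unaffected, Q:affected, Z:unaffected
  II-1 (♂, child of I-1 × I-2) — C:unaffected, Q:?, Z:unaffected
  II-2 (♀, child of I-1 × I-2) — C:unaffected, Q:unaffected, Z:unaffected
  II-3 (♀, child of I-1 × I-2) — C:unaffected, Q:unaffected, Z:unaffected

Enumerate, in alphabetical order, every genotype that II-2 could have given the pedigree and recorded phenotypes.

II-2 ∈ {CC Qq ZZ, CC Qq Zz, Cc Qq ZZ, Cc Qq Zz}

C/I-1 un ·: CC|Cc
C/I-2 un ·: CC|Cc
C/II-1 un I-1×I-2: CC|Cc
C/II-2 un I-1×I-2: CC|Cc
C/II-3 un I-1×I-2: CC|Cc
⇒ C over [I-1,I-2,II-1,II-2,II-3]: 25 consistent
Q/I-1 un ·: QQ|Qq
Q/I-2 aff ·: qq
Q/II-1 ? I-1×I-2: Qq|qq
Q/II-2 un I-1×I-2: Qq
Q/II-3 un I-1×I-2: Qq
⇒ Q over [I-1,I-2,II-1,II-2,II-3]: 3 consistent
Z/I-1 un ·: ZZ|Zz
Z/I-2 un ·: ZZ|Zz
Z/II-1 un I-1×I-2: ZZ|Zz
Z/II-2 un I-1×I-2: ZZ|Zz
Z/II-3 un I-1×I-2: ZZ|Zz
⇒ Z over [I-1,I-2,II-1,II-2,II-3]: 25 consistent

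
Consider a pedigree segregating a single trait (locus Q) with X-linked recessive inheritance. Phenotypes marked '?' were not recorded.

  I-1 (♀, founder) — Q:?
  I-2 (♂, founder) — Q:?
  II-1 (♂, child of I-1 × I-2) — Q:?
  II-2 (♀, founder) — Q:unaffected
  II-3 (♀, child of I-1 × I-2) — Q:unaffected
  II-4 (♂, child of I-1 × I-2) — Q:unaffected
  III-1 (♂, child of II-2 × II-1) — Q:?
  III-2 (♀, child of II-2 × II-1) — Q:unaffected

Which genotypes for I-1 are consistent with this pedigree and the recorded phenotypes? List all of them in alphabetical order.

Q/I-1 ? ·: X^QX^Q|X^QX^q
Q/I-2 ? ·: X^QY|X^qY
Q/II-1 ? I-1×I-2: X^QY|X^qY
Q/II-2 un ·: X^QX^Q|X^QX^q
Q/II-3 un I-1×I-2: X^QX^Q|X^QX^q
Q/II-4 un I-1×I-2: X^QY
Q/III-1 ? II-2×II-1: X^QY|X^qY
Q/III-2 un II-2×II-1: X^QX^Q|X^QX^q
⇒ Q over [I-1,I-2,II-1,II-2,II-3,II-4,III-1,III-2]: 34 consistent

I-1 ∈ {X^QX^Q, X^QX^q}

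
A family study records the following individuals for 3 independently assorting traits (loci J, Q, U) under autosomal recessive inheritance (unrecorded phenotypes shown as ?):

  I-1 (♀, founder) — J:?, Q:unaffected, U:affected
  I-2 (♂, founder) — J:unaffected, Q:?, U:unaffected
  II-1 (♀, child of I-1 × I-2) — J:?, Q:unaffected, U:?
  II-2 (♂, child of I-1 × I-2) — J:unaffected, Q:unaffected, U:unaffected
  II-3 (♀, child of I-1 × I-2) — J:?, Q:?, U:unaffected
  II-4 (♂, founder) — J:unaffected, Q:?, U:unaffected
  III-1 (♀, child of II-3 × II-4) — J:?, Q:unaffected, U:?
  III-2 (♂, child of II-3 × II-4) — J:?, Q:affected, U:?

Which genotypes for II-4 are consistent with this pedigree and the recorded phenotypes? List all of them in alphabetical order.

J/I-1 ? ·: JJ|Jj|jj
J/I-2 un ·: JJ|Jj
J/II-1 ? I-1×I-2: JJ|Jj|jj
J/II-2 un I-1×I-2: JJ|Jj
J/II-3 ? I-1×I-2: JJ|Jj|jj
J/II-4 un ·: JJ|Jj
J/III-1 ? II-3×II-4: JJ|Jj|jj
J/III-2 ? II-3×II-4: JJ|Jj|jj
⇒ J over [I-1,I-2,II-1,II-2,II-3,II-4,III-1,III-2]: 336 consistent
Q/I-1 un ·: QQ|Qq
Q/I-2 ? ·: QQ|Qq|qq
Q/II-1 un I-1×I-2: QQ|Qq
Q/II-2 un I-1×I-2: QQ|Qq
Q/II-3 ? I-1×I-2: Qq|qq
Q/II-4 ? ·: Qq|qq
Q/III-1 un II-3×II-4: QQ|Qq
Q/III-2 aff II-3×II-4: qq
⇒ Q over [I-1,I-2,II-1,II-2,II-3,II-4,III-1,III-2]: 47 consistent
U/I-1 aff ·: uu
U/I-2 un ·: UU|Uu
U/II-1 ? I-1×I-2: Uu|uu
U/II-2 un I-1×I-2: Uu
U/II-3 un I-1×I-2: Uu
U/II-4 un ·: UU|Uu
U/III-1 ? II-3×II-4: UU|Uu|uu
U/III-2 ? II-3×II-4: UU|Uu|uu
⇒ U over [I-1,I-2,II-1,II-2,II-3,II-4,III-1,III-2]: 39 consistent

II-4 ∈ {JJ Qq UU, JJ Qq Uu, JJ qq UU, JJ qq Uu, Jj Qq UU, Jj Qq Uu, Jj qq UU, Jj qq Uu}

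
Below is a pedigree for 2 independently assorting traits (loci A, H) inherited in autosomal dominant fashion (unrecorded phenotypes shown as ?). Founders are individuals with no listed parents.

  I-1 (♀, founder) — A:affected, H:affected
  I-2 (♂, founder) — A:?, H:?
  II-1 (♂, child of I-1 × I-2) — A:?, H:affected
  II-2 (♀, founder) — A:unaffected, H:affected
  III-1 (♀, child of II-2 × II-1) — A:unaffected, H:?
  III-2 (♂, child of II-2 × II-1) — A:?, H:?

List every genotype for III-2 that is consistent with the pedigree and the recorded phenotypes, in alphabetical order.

III-2 ∈ {Aa HH, Aa Hh, Aa hh, aa HH, aa Hh, aa hh}

A/I-1 aff ·: Aa|AA
A/I-2 ? ·: aa|Aa|AA
A/II-1 ? I-1×I-2: aa|Aa
A/II-2 un ·: aa
A/III-1 un II-2×II-1: aa
A/III-2 ? II-2×II-1: aa|Aa
⇒ A over [I-1,I-2,II-1,II-2,III-1,III-2]: 12 consistent
H/I-1 aff ·: Hh|HH
H/I-2 ? ·: hh|Hh|HH
H/II-1 aff I-1×I-2: Hh|HH
H/II-2 aff ·: Hh|HH
H/III-1 ? II-2×II-1: hh|Hh|HH
H/III-2 ? II-2×II-1: hh|Hh|HH
⇒ H over [I-1,I-2,II-1,II-2,III-1,III-2]: 85 consistent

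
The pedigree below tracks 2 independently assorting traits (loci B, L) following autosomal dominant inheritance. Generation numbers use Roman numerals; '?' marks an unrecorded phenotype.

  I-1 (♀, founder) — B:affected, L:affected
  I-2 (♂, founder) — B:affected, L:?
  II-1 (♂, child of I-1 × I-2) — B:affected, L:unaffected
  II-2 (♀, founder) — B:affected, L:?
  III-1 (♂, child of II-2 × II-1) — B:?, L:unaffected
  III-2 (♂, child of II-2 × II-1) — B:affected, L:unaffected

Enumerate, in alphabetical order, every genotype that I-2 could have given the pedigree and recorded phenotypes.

B/I-1 aff ·: Bb|BB
B/I-2 aff ·: Bb|BB
B/II-1 aff I-1×I-2: Bb|BB
B/II-2 aff ·: Bb|BB
B/III-1 ? II-2×II-1: bb|Bb|BB
B/III-2 aff II-2×II-1: Bb|BB
⇒ B over [I-1,I-2,II-1,II-2,III-1,III-2]: 50 consistent
L/I-1 aff ·: Ll
L/I-2 ? ·: ll|Ll
L/II-1 un I-1×I-2: ll
L/II-2 ? ·: ll|Ll
L/III-1 un II-2×II-1: ll
L/III-2 un II-2×II-1: ll
⇒ L over [I-1,I-2,II-1,II-2,III-1,III-2]: 4 consistent

I-2 ∈ {BB Ll, BB ll, Bb Ll, Bb ll}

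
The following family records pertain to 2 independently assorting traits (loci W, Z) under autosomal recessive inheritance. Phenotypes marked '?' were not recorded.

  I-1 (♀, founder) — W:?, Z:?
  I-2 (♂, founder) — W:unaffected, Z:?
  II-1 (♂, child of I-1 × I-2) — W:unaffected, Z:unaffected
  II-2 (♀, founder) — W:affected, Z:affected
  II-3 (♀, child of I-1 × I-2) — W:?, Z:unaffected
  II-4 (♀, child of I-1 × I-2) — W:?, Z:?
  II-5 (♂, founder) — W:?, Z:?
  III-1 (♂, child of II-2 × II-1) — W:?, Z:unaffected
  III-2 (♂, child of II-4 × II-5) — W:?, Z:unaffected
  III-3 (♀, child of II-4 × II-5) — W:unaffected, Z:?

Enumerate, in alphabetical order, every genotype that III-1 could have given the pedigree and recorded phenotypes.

III-1 ∈ {Ww Zz, ww Zz}

W/I-1 ? ·: WW|Ww|ww
W/I-2 un ·: WW|Ww
W/II-1 un I-1×I-2: WW|Ww
W/II-2 aff ·: ww
W/II-3 ? I-1×I-2: WW|Ww|ww
W/II-4 ? I-1×I-2: WW|Ww|ww
W/II-5 ? ·: WW|Ww|ww
W/III-1 ? II-2×II-1: Ww|ww
W/III-2 ? II-4×II-5: WW|Ww|ww
W/III-3 un II-4×II-5: WW|Ww
⇒ W over [I-1,I-2,II-1,II-2,II-3,II-4,II-5,III-1,III-2,III-3]: 495 consistent
Z/I-1 ? ·: ZZ|Zz|zz
Z/I-2 ? ·: ZZ|Zz|zz
Z/II-1 un I-1×I-2: ZZ|Zz
Z/II-2 aff ·: zz
Z/II-3 un I-1×I-2: ZZ|Zz
Z/II-4 ? I-1×I-2: ZZ|Zz|zz
Z/II-5 ? ·: ZZ|Zz|zz
Z/III-1 un II-2×II-1: Zz
Z/III-2 un II-4×II-5: ZZ|Zz
Z/III-3 ? II-4×II-5: ZZ|Zz|zz
⇒ Z over [I-1,I-2,II-1,II-2,II-3,II-4,II-5,III-1,III-2,III-3]: 288 consistent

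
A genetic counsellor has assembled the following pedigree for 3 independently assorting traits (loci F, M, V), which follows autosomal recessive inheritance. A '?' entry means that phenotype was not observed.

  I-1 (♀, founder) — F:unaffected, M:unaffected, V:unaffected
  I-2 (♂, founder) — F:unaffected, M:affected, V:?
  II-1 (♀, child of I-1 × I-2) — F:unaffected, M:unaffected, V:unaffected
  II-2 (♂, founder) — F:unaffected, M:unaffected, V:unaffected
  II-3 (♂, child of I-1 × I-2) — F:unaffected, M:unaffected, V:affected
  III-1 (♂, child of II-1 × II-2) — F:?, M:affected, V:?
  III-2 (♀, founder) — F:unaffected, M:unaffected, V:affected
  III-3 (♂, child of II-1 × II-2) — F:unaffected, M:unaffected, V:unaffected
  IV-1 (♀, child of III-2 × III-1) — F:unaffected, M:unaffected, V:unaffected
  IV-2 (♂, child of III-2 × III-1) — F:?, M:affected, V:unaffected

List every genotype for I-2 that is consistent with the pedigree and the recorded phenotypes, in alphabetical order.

I-2 ∈ {FF mm Vv, FF mm vv, Ff mm Vv, Ff mm vv}

F/I-1 un ·: FF|Ff
F/I-2 un ·: FF|Ff
F/II-1 un I-1×I-2: FF|Ff
F/II-2 un ·: FF|Ff
F/II-3 un I-1×I-2: FF|Ff
F/III-1 ? II-1×II-2: FF|Ff|ff
F/III-2 un ·: FF|Ff
F/III-3 un II-1×II-2: FF|Ff
F/IV-1 un III-2×III-1: FF|Ff
F/IV-2 ? III-2×III-1: FF|Ff|ff
⇒ F over [I-1,I-2,II-1,II-2,II-3,III-1,III-2,III-3,IV-1,IV-2]: 641 consistent
M/I-1 un ·: MM|Mm
M/I-2 aff ·: mm
M/II-1 un I-1×I-2: Mm
M/II-2 un ·: Mm
M/II-3 un I-1×I-2: Mm
M/III-1 aff II-1×II-2: mm
M/III-2 un ·: Mm
M/III-3 un II-1×II-2: MM|Mm
M/IV-1 un III-2×III-1: Mm
M/IV-2 aff III-2×III-1: mm
⇒ M over [I-1,I-2,II-1,II-2,II-3,III-1,III-2,III-3,IV-1,IV-2]: 4 consistent
V/I-1 un ·: Vv
V/I-2 ? ·: Vv|vv
V/II-1 un I-1×I-2: VV|Vv
V/II-2 un ·: VV|Vv
V/II-3 aff I-1×I-2: vv
V/III-1 ? II-1×II-2: VV|Vv
V/III-2 aff ·: vv
V/III-3 un II-1×II-2: VV|Vv
V/IV-1 un III-2×III-1: Vv
V/IV-2 un III-2×III-1: Vv
⇒ V over [I-1,I-2,II-1,II-2,II-3,III-1,III-2,III-3,IV-1,IV-2]: 21 consistent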